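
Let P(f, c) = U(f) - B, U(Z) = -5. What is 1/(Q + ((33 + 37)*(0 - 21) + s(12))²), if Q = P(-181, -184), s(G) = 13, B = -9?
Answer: 1/2122853 ≈ 4.7106e-7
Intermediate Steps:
P(f, c) = 4 (P(f, c) = -5 - 1*(-9) = -5 + 9 = 4)
Q = 4
1/(Q + ((33 + 37)*(0 - 21) + s(12))²) = 1/(4 + ((33 + 37)*(0 - 21) + 13)²) = 1/(4 + (70*(-21) + 13)²) = 1/(4 + (-1470 + 13)²) = 1/(4 + (-1457)²) = 1/(4 + 2122849) = 1/2122853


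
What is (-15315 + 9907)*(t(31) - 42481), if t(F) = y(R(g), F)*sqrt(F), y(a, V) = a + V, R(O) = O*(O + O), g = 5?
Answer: 229737248 - 438048*sqrt(31) ≈ 2.2730e+8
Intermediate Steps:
R(O) = 2*O**2 (R(O) = O*(2*O) = 2*O**2)
y(a, V) = V + a
t(F) = sqrt(F)*(50 + F) (t(F) = (F + 2*5**2)*sqrt(F) = (F + 2*25)*sqrt(F) = (F + 50)*sqrt(F) = (50 + F)*sqrt(F) = sqrt(F)*(50 + F))
(-15315 + 9907)*(t(31) - 42481) = (-15315 + 9907)*(sqrt(31)*(50 + 31) - 42481) = -5408*(sqrt(31)*81 - 42481) = -5408*(81*sqrt(31) - 42481) = -5408*(-42481 + 81*sqrt(31)) = 229737248 - 438048*sqrt(31)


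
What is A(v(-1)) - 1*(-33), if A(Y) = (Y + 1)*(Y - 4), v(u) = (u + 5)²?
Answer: 237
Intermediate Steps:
v(u) = (5 + u)²
A(Y) = (1 + Y)*(-4 + Y)
A(v(-1)) - 1*(-33) = (-4 + ((5 - 1)²)² - 3*(5 - 1)²) - 1*(-33) = (-4 + (4²)² - 3*4²) + 33 = (-4 + 16² - 3*16) + 33 = (-4 + 256 - 48) + 33 = 204 + 33 = 237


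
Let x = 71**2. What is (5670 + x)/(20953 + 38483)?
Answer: 10711/59436 ≈ 0.18021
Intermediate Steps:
x = 5041
(5670 + x)/(20953 + 38483) = (5670 + 5041)/(20953 + 38483) = 10711/59436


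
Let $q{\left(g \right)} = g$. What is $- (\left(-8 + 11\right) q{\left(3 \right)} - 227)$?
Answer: $218$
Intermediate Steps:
$- (\left(-8 + 11\right) q{\left(3 \right)} - 227) = - (\left(-8 + 11\right) 3 - 227) = - (3 \cdot 3 - 227) = - (9 - 227) = \left(-1\right) \left(-218\right) = 218$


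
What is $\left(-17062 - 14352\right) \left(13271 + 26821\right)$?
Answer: $-1259450088$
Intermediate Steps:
$\left(-17062 - 14352\right) \left(13271 + 26821\right) = \left(-31414\right) 40092 = -1259450088$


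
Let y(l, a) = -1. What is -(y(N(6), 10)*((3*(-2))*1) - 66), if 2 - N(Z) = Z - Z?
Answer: 60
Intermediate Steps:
N(Z) = 2 (N(Z) = 2 - (Z - Z) = 2 - 1*0 = 2 + 0 = 2)
-(y(N(6), 10)*((3*(-2))*1) - 66) = -(-3*(-2) - 66) = -(-(-6) - 66) = -(-1*(-6) - 66) = -(6 - 66) = -1*(-60) = 60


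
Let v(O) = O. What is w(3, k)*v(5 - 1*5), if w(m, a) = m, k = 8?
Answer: 0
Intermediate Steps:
w(3, k)*v(5 - 1*5) = 3*(5 - 1*5) = 3*(5 - 5) = 3*0 = 0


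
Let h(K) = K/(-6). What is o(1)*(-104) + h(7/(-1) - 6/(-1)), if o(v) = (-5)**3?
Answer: 78001/6 ≈ 13000.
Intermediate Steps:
o(v) = -125
h(K) = -K/6 (h(K) = K*(-1/6) = -K/6)
o(1)*(-104) + h(7/(-1) - 6/(-1)) = -125*(-104) - (7/(-1) - 6/(-1))/6 = 13000 - (7*(-1) - 6*(-1))/6 = 13000 - (-7 + 6)/6 = 13000 - 1/6*(-1) = 13000 + 1/6 = 78001/6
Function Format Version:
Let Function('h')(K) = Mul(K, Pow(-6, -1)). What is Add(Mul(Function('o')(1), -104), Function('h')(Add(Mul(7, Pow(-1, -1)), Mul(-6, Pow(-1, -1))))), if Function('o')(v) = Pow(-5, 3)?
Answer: Rational(78001, 6) ≈ 13000.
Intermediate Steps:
Function('o')(v) = -125
Function('h')(K) = Mul(Rational(-1, 6), K) (Function('h')(K) = Mul(K, Rational(-1, 6)) = Mul(Rational(-1, 6), K))
Add(Mul(Function('o')(1), -104), Function('h')(Add(Mul(7, Pow(-1, -1)), Mul(-6, Pow(-1, -1))))) = Add(Mul(-125, -104), Mul(Rational(-1, 6), Add(Mul(7, Pow(-1, -1)), Mul(-6, Pow(-1, -1))))) = Add(13000, Mul(Rational(-1, 6), Add(Mul(7, -1), Mul(-6, -1)))) = Add(13000, Mul(Rational(-1, 6), Add(-7, 6))) = Add(13000, Mul(Rational(-1, 6), -1)) = Add(13000, Rational(1, 6)) = Rational(78001, 6)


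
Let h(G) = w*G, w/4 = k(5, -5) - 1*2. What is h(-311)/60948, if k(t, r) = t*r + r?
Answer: 9952/15237 ≈ 0.65315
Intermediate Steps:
k(t, r) = r + r*t (k(t, r) = r*t + r = r + r*t)
w = -128 (w = 4*(-5*(1 + 5) - 1*2) = 4*(-5*6 - 2) = 4*(-30 - 2) = 4*(-32) = -128)
h(G) = -128*G
h(-311)/60948 = -128*(-311)/60948 = 39808*(1/60948) = 9952/15237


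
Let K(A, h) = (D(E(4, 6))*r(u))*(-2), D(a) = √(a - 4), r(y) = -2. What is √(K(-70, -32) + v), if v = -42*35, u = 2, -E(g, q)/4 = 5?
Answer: √(-1470 + 8*I*√6) ≈ 0.2555 + 38.341*I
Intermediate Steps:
E(g, q) = -20 (E(g, q) = -4*5 = -20)
D(a) = √(-4 + a)
v = -1470
K(A, h) = 8*I*√6 (K(A, h) = (√(-4 - 20)*(-2))*(-2) = (√(-24)*(-2))*(-2) = ((2*I*√6)*(-2))*(-2) = -4*I*√6*(-2) = 8*I*√6)
√(K(-70, -32) + v) = √(8*I*√6 - 1470) = √(-1470 + 8*I*√6)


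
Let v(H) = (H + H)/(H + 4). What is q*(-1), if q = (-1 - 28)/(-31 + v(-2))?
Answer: -29/33 ≈ -0.87879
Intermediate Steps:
v(H) = 2*H/(4 + H) (v(H) = (2*H)/(4 + H) = 2*H/(4 + H))
q = 29/33 (q = (-1 - 28)/(-31 + 2*(-2)/(4 - 2)) = -29/(-31 + 2*(-2)/2) = -29/(-31 + 2*(-2)*(½)) = -29/(-31 - 2) = -29/(-33) = -29*(-1/33) = 29/33 ≈ 0.87879)
q*(-1) = (29/33)*(-1) = -29/33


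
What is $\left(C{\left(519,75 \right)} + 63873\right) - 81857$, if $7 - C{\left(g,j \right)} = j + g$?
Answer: $-18571$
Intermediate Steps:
$C{\left(g,j \right)} = 7 - g - j$ ($C{\left(g,j \right)} = 7 - \left(j + g\right) = 7 - \left(g + j\right) = 7 - g - j$)
$\left(C{\left(519,75 \right)} + 63873\right) - 81857 = \left(\left(7 - 519 - 75\right) + 63873\right) - 81857 = \left(-587 + 63873\right) - 81857 = 63286 - 81857 = -18571$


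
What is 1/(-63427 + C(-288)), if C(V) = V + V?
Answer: -1/64003 ≈ -1.5624e-5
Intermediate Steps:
C(V) = 2*V
1/(-63427 + C(-288)) = 1/(-63427 + 2*(-288)) = 1/(-63427 - 576) = 1/(-64003) = -1/64003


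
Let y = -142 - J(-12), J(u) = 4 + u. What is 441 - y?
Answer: 575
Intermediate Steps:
y = -134 (y = -142 - (4 - 12) = -142 - 1*(-8) = -142 + 8 = -134)
441 - y = 441 - 1*(-134) = 441 + 134 = 575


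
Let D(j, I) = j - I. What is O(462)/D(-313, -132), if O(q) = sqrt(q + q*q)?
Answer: -sqrt(213906)/181 ≈ -2.5552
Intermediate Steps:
O(q) = sqrt(q + q**2)
O(462)/D(-313, -132) = sqrt(462*(1 + 462))/(-313 - 1*(-132)) = sqrt(462*463)/(-313 + 132) = sqrt(213906)/(-181) = sqrt(213906)*(-1/181) = -sqrt(213906)/181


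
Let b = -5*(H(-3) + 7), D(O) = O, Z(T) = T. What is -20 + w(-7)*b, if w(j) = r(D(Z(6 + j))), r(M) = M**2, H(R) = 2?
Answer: -65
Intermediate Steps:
w(j) = (6 + j)**2
b = -45 (b = -5*(2 + 7) = -5*9 = -45)
-20 + w(-7)*b = -20 + (6 - 7)**2*(-45) = -20 + (-1)**2*(-45) = -20 + 1*(-45) = -20 - 45 = -65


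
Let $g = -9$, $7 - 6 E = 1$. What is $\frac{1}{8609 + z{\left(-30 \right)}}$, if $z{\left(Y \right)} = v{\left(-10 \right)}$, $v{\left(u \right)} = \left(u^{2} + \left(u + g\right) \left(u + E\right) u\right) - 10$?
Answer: $\frac{1}{6989} \approx 0.00014308$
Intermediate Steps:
$E = 1$ ($E = \frac{7}{6} - \frac{1}{6} = 1$)
$v{\left(u \right)} = -10 + u^{2} + u \left(1 + u\right) \left(-9 + u\right)$ ($v{\left(u \right)} = \left(u^{2} + \left(u - 9\right) \left(u + 1\right) u\right) - 10 = \left(u^{2} + \left(-9 + u\right) \left(1 + u\right) u\right) - 10 = \left(u^{2} + \left(1 + u\right) \left(-9 + u\right) u\right) - 10 = \left(u^{2} + u \left(1 + u\right) \left(-9 + u\right)\right) - 10 = -10 + u^{2} + u \left(1 + u\right) \left(-9 + u\right)$)
$z{\left(Y \right)} = -1620$ ($z{\left(Y \right)} = -10 + \left(-10\right)^{3} - -90 - 7 \left(-10\right)^{2} = -10 - 1000 + 90 - 700 = -1620$)
$\frac{1}{8609 + z{\left(-30 \right)}} = \frac{1}{8609 - 1620} = \frac{1}{6989}$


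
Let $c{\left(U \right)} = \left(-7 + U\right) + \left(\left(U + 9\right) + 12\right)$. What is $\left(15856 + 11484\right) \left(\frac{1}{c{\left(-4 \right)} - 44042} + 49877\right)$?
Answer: $\frac{15012281707785}{11009} \approx 1.3636 \cdot 10^{9}$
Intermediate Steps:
$c{\left(U \right)} = 14 + 2 U$ ($c{\left(U \right)} = \left(-7 + U\right) + \left(\left(9 + U\right) + 12\right) = \left(-7 + U\right) + \left(21 + U\right) = 14 + 2 U$)
$\left(15856 + 11484\right) \left(\frac{1}{c{\left(-4 \right)} - 44042} + 49877\right) = \left(15856 + 11484\right) \left(\frac{1}{\left(14 + 2 \left(-4\right)\right) - 44042} + 49877\right) = 27340 \left(\frac{1}{\left(14 - 8\right) - 44042} + 49877\right) = 27340 \left(\frac{1}{6 - 44042} + 49877\right) = 27340 \left(\frac{1}{-44036} + 49877\right) = 27340 \left(- \frac{1}{44036} + 49877\right) = 27340 \cdot \frac{2196383571}{44036} = \frac{15012281707785}{11009}$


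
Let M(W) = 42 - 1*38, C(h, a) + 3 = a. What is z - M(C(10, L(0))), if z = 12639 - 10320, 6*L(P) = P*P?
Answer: 2315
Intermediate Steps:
L(P) = P²/6 (L(P) = (P*P)/6 = P²/6)
C(h, a) = -3 + a
M(W) = 4 (M(W) = 42 - 38 = 4)
z = 2319
z - M(C(10, L(0))) = 2319 - 1*4 = 2319 - 4 = 2315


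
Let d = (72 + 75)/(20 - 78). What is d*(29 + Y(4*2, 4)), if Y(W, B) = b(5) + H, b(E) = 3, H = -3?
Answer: -147/2 ≈ -73.500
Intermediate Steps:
Y(W, B) = 0 (Y(W, B) = 3 - 3 = 0)
d = -147/58 (d = 147/(-58) = 147*(-1/58) = -147/58 ≈ -2.5345)
d*(29 + Y(4*2, 4)) = -147*(29 + 0)/58 = -147/58*29 = -147/2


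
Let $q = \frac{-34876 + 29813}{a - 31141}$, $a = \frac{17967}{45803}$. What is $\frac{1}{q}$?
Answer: $\frac{1426333256}{231900589} \approx 6.1506$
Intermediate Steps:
$a = \frac{17967}{45803}$ ($a = 17967 \cdot \frac{1}{45803} = \frac{17967}{45803} \approx 0.39227$)
$q = \frac{231900589}{1426333256}$ ($q = \frac{-34876 + 29813}{\frac{17967}{45803} - 31141} = - \frac{5063}{- \frac{1426333256}{45803}} = \left(-5063\right) \left(- \frac{45803}{1426333256}\right) = \frac{231900589}{1426333256} \approx 0.16259$)
$\frac{1}{q} = \frac{1}{\frac{231900589}{1426333256}} = \frac{1426333256}{231900589}$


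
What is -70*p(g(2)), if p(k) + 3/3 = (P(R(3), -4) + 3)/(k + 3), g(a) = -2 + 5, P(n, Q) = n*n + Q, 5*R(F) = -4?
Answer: 371/5 ≈ 74.200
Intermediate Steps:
R(F) = -⅘ (R(F) = (⅕)*(-4) = -⅘)
P(n, Q) = Q + n² (P(n, Q) = n² + Q = Q + n²)
g(a) = 3
p(k) = -1 - 9/(25*(3 + k)) (p(k) = -1 + ((-4 + (-⅘)²) + 3)/(k + 3) = -1 + ((-4 + 16/25) + 3)/(3 + k) = -1 + (-84/25 + 3)/(3 + k) = -1 - 9/(25*(3 + k)))
-70*p(g(2)) = -70*(-84/25 - 1*3)/(3 + 3) = -70*(-84/25 - 3)/6 = -35*(-159)/(3*25) = -70*(-53/50) = 371/5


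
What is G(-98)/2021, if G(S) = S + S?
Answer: -196/2021 ≈ -0.096982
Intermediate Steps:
G(S) = 2*S
G(-98)/2021 = (2*(-98))/2021 = -196*1/2021 = -196/2021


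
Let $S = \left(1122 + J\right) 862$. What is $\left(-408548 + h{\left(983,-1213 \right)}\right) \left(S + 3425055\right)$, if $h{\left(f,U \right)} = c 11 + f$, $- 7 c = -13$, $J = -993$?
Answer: $-1441180713348$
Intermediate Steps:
$c = \frac{13}{7}$ ($c = \left(- \frac{1}{7}\right) \left(-13\right) = \frac{13}{7} \approx 1.8571$)
$S = 111198$ ($S = \left(1122 - 993\right) 862 = 129 \cdot 862 = 111198$)
$h{\left(f,U \right)} = \frac{143}{7} + f$ ($h{\left(f,U \right)} = \frac{13}{7} \cdot 11 + f = \frac{143}{7} + f$)
$\left(-408548 + h{\left(983,-1213 \right)}\right) \left(S + 3425055\right) = \left(-408548 + \left(\frac{143}{7} + 983\right)\right) \left(111198 + 3425055\right) = \left(-408548 + \frac{7024}{7}\right) 3536253 = \left(- \frac{2852812}{7}\right) 3536253 = -1441180713348$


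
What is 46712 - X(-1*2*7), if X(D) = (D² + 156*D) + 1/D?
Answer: 681801/14 ≈ 48700.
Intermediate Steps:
X(D) = 1/D + D² + 156*D
46712 - X(-1*2*7) = 46712 - (1 + (-1*2*7)²*(156 - 1*2*7))/(-1*2*7) = 46712 - (1 + (-2*7)²*(156 - 2*7))/((-2*7)) = 46712 - (1 + (-14)²*(156 - 14))/(-14) = 46712 - (-1)*(1 + 196*142)/14 = 46712 - (-1)*(1 + 27832)/14 = 46712 - (-1)*27833/14 = 46712 - 1*(-27833/14) = 46712 + 27833/14 = 681801/14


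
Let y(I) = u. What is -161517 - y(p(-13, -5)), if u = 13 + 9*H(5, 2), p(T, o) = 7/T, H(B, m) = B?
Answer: -161575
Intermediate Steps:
u = 58 (u = 13 + 9*5 = 13 + 45 = 58)
y(I) = 58
-161517 - y(p(-13, -5)) = -161517 - 1*58 = -161517 - 58 = -161575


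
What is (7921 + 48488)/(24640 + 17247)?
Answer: 56409/41887 ≈ 1.3467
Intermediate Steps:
(7921 + 48488)/(24640 + 17247) = 56409/41887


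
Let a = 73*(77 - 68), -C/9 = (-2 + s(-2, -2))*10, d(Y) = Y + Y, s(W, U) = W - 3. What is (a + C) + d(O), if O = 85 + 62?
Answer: 1581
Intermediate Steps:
s(W, U) = -3 + W
O = 147
d(Y) = 2*Y
C = 630 (C = -9*(-2 + (-3 - 2))*10 = -9*(-2 - 5)*10 = -(-63)*10 = -9*(-70) = 630)
a = 657 (a = 73*9 = 657)
(a + C) + d(O) = (657 + 630) + 2*147 = 1287 + 294 = 1581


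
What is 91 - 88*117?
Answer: -10205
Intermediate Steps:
91 - 88*117 = 91 - 10296 = -10205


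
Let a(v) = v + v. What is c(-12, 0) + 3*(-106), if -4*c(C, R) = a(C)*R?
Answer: -318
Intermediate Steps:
a(v) = 2*v
c(C, R) = -C*R/2 (c(C, R) = -2*C*R/4 = -C*R/2)
c(-12, 0) + 3*(-106) = -½*(-12)*0 + 3*(-106) = 0 - 318 = -318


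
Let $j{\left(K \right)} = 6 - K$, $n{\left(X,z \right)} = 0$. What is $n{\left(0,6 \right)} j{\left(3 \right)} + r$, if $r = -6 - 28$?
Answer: $-34$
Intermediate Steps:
$r = -34$ ($r = -6 - 28 = -34$)
$n{\left(0,6 \right)} j{\left(3 \right)} + r = 0 \left(6 - 3\right) - 34 = 0 \cdot 3 - 34 = 0 - 34 = -34$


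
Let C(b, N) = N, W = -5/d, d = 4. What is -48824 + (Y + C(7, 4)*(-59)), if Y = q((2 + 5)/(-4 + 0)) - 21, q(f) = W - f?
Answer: -98161/2 ≈ -49081.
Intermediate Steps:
W = -5/4 ≈ -1.2500
q(f) = -5/4 - f
Y = -41/2 (Y = (-5/4 - (2 + 5)/(-4 + 0)) - 21 = (-5/4 - 7/(-4)) - 21 = (-5/4 - 7*(-1)/4) - 21 = (-5/4 - 1*(-7/4)) - 21 = (-5/4 + 7/4) - 21 = ½ - 21 = -41/2 ≈ -20.500)
-48824 + (Y + C(7, 4)*(-59)) = -48824 + (-41/2 + 4*(-59)) = -48824 + (-41/2 - 236) = -48824 - 513/2 = -98161/2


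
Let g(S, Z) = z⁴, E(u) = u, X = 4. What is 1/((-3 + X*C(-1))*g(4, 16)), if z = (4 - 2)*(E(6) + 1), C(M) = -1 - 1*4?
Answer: -1/883568 ≈ -1.1318e-6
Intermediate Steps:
C(M) = -5 (C(M) = -1 - 4 = -5)
z = 14 (z = (4 - 2)*(6 + 1) = 2*7 = 14)
g(S, Z) = 38416 (g(S, Z) = 14⁴ = 38416)
1/((-3 + X*C(-1))*g(4, 16)) = 1/((-3 + 4*(-5))*38416) = 1/((-3 - 20)*38416) = 1/(-23*38416) = 1/(-883568) = -1/883568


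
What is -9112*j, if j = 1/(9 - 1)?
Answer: -1139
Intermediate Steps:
j = 1/8 ≈ 0.12500
-9112*j = -9112*1/8 = -1139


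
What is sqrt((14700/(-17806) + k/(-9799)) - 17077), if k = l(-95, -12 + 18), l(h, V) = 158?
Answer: 3*I*sqrt(14441979892092602969)/87240497 ≈ 130.68*I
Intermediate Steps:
k = 158
sqrt((14700/(-17806) + k/(-9799)) - 17077) = sqrt((14700/(-17806) + 158/(-9799)) - 17077) = sqrt((14700*(-1/17806) + 158*(-1/9799)) - 17077) = sqrt((-7350/8903 - 158/9799) - 17077) = sqrt(-73429324/87240497 - 17077) = sqrt(-1489879396593/87240497) = 3*I*sqrt(14441979892092602969)/87240497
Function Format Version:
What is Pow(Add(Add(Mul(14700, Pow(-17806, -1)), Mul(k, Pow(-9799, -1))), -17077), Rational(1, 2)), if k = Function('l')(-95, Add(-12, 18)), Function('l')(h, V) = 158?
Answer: Mul(Rational(3, 87240497), I, Pow(14441979892092602969, Rational(1, 2))) ≈ Mul(130.68, I)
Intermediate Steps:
k = 158
Pow(Add(Add(Mul(14700, Pow(-17806, -1)), Mul(k, Pow(-9799, -1))), -17077), Rational(1, 2)) = Pow(Add(Add(Mul(14700, Pow(-17806, -1)), Mul(158, Pow(-9799, -1))), -17077), Rational(1, 2)) = Pow(Add(Add(Mul(14700, Rational(-1, 17806)), Mul(158, Rational(-1, 9799))), -17077), Rational(1, 2)) = Pow(Add(Add(Rational(-7350, 8903), Rational(-158, 9799)), -17077), Rational(1, 2)) = Pow(Add(Rational(-73429324, 87240497), -17077), Rational(1, 2)) = Pow(Rational(-1489879396593, 87240497), Rational(1, 2)) = Mul(Rational(3, 87240497), I, Pow(14441979892092602969, Rational(1, 2)))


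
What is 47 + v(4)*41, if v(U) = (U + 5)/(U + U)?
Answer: 745/8 ≈ 93.125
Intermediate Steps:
v(U) = (5 + U)/(2*U) (v(U) = (5 + U)/((2*U)) = (5 + U)*(1/(2*U)) = (5 + U)/(2*U))
47 + v(4)*41 = 47 + ((½)*(5 + 4)/4)*41 = 47 + ((½)*(¼)*9)*41 = 47 + (9/8)*41 = 47 + 369/8 = 745/8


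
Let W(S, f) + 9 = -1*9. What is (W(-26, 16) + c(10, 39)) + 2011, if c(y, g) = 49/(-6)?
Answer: 11909/6 ≈ 1984.8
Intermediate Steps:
W(S, f) = -18 (W(S, f) = -9 - 1*9 = -9 - 9 = -18)
c(y, g) = -49/6 (c(y, g) = 49*(-⅙) = -49/6)
(W(-26, 16) + c(10, 39)) + 2011 = (-18 - 49/6) + 2011 = -157/6 + 2011 = 11909/6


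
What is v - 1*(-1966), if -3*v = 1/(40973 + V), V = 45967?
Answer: 512772119/260820 ≈ 1966.0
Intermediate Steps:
v = -1/260820 (v = -1/(3*(40973 + 45967)) = -⅓/86940 = -⅓*1/86940 = -1/260820 ≈ -3.8341e-6)
v - 1*(-1966) = -1/260820 - 1*(-1966) = -1/260820 + 1966 = 512772119/260820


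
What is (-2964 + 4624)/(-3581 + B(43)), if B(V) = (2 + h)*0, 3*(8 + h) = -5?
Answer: -1660/3581 ≈ -0.46356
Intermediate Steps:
h = -29/3 (h = -8 + (1/3)*(-5) = -8 - 5/3 = -29/3 ≈ -9.6667)
B(V) = 0 (B(V) = (2 - 29/3)*0 = -23/3*0 = 0)
(-2964 + 4624)/(-3581 + B(43)) = (-2964 + 4624)/(-3581 + 0) = 1660/(-3581) = 1660*(-1/3581) = -1660/3581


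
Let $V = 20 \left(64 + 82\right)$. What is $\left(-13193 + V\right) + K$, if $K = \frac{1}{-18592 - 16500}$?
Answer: $- \frac{360500117}{35092} \approx -10273.0$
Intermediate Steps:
$K = - \frac{1}{35092}$ ($K = \frac{1}{-35092} = - \frac{1}{35092} \approx -2.8497 \cdot 10^{-5}$)
$V = 2920$ ($V = 20 \cdot 146 = 2920$)
$\left(-13193 + V\right) + K = \left(-13193 + 2920\right) - \frac{1}{35092} = -10273 - \frac{1}{35092} = - \frac{360500117}{35092}$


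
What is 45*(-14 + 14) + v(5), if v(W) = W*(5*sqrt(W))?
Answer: 25*sqrt(5) ≈ 55.902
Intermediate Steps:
v(W) = 5*W**(3/2)
45*(-14 + 14) + v(5) = 45*(-14 + 14) + 5*5**(3/2) = 45*0 + 5*(5*sqrt(5)) = 0 + 25*sqrt(5) = 25*sqrt(5)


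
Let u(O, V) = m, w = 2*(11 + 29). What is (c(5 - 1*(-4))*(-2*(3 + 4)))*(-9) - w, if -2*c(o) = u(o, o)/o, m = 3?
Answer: -101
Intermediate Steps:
w = 80 (w = 2*40 = 80)
u(O, V) = 3
c(o) = -3/(2*o)
(c(5 - 1*(-4))*(-2*(3 + 4)))*(-9) - w = ((-3/(2*(5 - 1*(-4))))*(-2*(3 + 4)))*(-9) - 1*80 = ((-3/(2*(5 + 4)))*(-2*7))*(-9) - 80 = (-3/2/9*(-14))*(-9) - 80 = (-3/2*⅑*(-14))*(-9) - 80 = -⅙*(-14)*(-9) - 80 = (7/3)*(-9) - 80 = -21 - 80 = -101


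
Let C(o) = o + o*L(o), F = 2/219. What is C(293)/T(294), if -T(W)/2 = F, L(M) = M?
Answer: -9432549/2 ≈ -4.7163e+6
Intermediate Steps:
F = 2/219 (F = 2*(1/219) = 2/219 ≈ 0.0091324)
C(o) = o + o² (C(o) = o + o*o = o + o²)
T(W) = -4/219 (T(W) = -2*2/219 = -4/219)
C(293)/T(294) = (293*(1 + 293))/(-4/219) = (293*294)*(-219/4) = 86142*(-219/4) = -9432549/2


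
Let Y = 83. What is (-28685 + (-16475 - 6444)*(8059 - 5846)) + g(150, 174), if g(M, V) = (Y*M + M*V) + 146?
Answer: -50709736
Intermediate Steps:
g(M, V) = 146 + 83*M + M*V (g(M, V) = (83*M + M*V) + 146 = 146 + 83*M + M*V)
(-28685 + (-16475 - 6444)*(8059 - 5846)) + g(150, 174) = (-28685 + (-16475 - 6444)*(8059 - 5846)) + (146 + 83*150 + 150*174) = (-28685 - 22919*2213) + (146 + 12450 + 26100) = (-28685 - 50719747) + 38696 = -50748432 + 38696 = -50709736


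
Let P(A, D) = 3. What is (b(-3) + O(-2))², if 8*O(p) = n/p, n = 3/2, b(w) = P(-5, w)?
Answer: 8649/1024 ≈ 8.4463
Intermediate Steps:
b(w) = 3
n = 3/2 (n = 3*(½) = 3/2 ≈ 1.5000)
O(p) = 3/(16*p) (O(p) = (3/(2*p))/8 = 3/(16*p))
(b(-3) + O(-2))² = (3 + (3/16)/(-2))² = (3 + (3/16)*(-½))² = (3 - 3/32)² = (93/32)² = 8649/1024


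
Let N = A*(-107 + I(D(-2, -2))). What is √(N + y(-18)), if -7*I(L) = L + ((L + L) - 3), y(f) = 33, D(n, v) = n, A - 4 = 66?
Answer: I*√7367 ≈ 85.831*I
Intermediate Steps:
A = 70 (A = 4 + 66 = 70)
I(L) = 3/7 - 3*L/7 (I(L) = -(L + ((L + L) - 3))/7 = -(L + (2*L - 3))/7 = -(L + (-3 + 2*L))/7 = -(-3 + 3*L)/7 = 3/7 - 3*L/7)
N = -7400 (N = 70*(-107 + (3/7 - 3/7*(-2))) = 70*(-107 + (3/7 + 6/7)) = 70*(-107 + 9/7) = 70*(-740/7) = -7400)
√(N + y(-18)) = √(-7400 + 33) = √(-7367) = I*√7367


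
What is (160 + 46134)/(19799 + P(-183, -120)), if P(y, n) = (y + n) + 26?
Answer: 23147/9761 ≈ 2.3714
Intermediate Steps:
P(y, n) = 26 + n + y (P(y, n) = (n + y) + 26 = 26 + n + y)
(160 + 46134)/(19799 + P(-183, -120)) = (160 + 46134)/(19799 + (26 - 120 - 183)) = 46294/(19799 - 277) = 46294/19522 = 46294*(1/19522) = 23147/9761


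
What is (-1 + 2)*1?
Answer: 1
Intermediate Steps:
(-1 + 2)*1 = 1*1 = 1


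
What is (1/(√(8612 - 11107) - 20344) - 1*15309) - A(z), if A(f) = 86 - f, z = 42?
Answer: -6354312418687/413880831 - I*√2495/413880831 ≈ -15353.0 - 1.2069e-7*I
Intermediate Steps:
(1/(√(8612 - 11107) - 20344) - 1*15309) - A(z) = (1/(√(8612 - 11107) - 20344) - 1*15309) - (86 - 1*42) = (1/(√(-2495) - 20344) - 15309) - (86 - 42) = (1/(I*√2495 - 20344) - 15309) - 1*44 = (1/(-20344 + I*√2495) - 15309) - 44 = (-15309 + 1/(-20344 + I*√2495)) - 44 = -15353 + 1/(-20344 + I*√2495)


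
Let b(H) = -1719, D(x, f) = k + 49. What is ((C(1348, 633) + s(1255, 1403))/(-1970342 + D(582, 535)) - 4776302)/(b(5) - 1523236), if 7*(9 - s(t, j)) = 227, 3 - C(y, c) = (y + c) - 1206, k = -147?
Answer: 8234989448074/2629228288925 ≈ 3.1321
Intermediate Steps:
C(y, c) = 1209 - c - y (C(y, c) = 3 - ((y + c) - 1206) = 3 - ((c + y) - 1206) = 3 - (-1206 + c + y) = 3 + (1206 - c - y) = 1209 - c - y)
D(x, f) = -98 (D(x, f) = -147 + 49 = -98)
s(t, j) = -164/7 (s(t, j) = 9 - 1/7*227 = 9 - 227/7 = -164/7)
((C(1348, 633) + s(1255, 1403))/(-1970342 + D(582, 535)) - 4776302)/(b(5) - 1523236) = (((1209 - 1*633 - 1*1348) - 164/7)/(-1970342 - 98) - 4776302)/(-1719 - 1523236) = (((1209 - 633 - 1348) - 164/7)/(-1970440) - 4776302)/(-1524955) = ((-772 - 164/7)*(-1/1970440) - 4776302)*(-1/1524955) = (-5568/7*(-1/1970440) - 4776302)*(-1/1524955) = (696/1724135 - 4776302)*(-1/1524955) = -8234989448074/1724135*(-1/1524955) = 8234989448074/2629228288925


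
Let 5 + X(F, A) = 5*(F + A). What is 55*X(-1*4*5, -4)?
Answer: -6875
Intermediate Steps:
X(F, A) = -5 + 5*A + 5*F (X(F, A) = -5 + 5*(F + A) = -5 + 5*(A + F) = -5 + (5*A + 5*F) = -5 + 5*A + 5*F)
55*X(-1*4*5, -4) = 55*(-5 + 5*(-4) + 5*(-1*4*5)) = 55*(-5 - 20 + 5*(-4*5)) = 55*(-5 - 20 + 5*(-20)) = 55*(-5 - 20 - 100) = 55*(-125) = -6875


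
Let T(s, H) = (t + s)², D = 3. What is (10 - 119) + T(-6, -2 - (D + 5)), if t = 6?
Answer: -109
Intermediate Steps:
T(s, H) = (6 + s)²
(10 - 119) + T(-6, -2 - (D + 5)) = (10 - 119) + (6 - 6)² = -109 + 0² = -109 + 0 = -109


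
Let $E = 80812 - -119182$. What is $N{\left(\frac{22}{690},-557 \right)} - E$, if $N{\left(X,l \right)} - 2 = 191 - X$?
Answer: $- \frac{68931356}{345} \approx -1.998 \cdot 10^{5}$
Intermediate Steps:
$N{\left(X,l \right)} = 193 - X$ ($N{\left(X,l \right)} = 2 - \left(-191 + X\right) = 193 - X$)
$E = 199994$ ($E = 80812 + 119182 = 199994$)
$N{\left(\frac{22}{690},-557 \right)} - E = \left(193 - \frac{22}{690}\right) - 199994 = \left(193 - 22 \cdot \frac{1}{690}\right) - 199994 = \left(193 - \frac{11}{345}\right) - 199994 = \frac{66574}{345} - 199994 = - \frac{68931356}{345}$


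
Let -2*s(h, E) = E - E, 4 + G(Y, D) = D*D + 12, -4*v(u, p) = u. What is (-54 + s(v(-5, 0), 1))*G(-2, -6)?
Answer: -2376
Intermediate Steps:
v(u, p) = -u/4
G(Y, D) = 8 + D² (G(Y, D) = -4 + (D*D + 12) = -4 + (D² + 12) = -4 + (12 + D²) = 8 + D²)
s(h, E) = 0 (s(h, E) = -(E - E)/2 = -½*0 = 0)
(-54 + s(v(-5, 0), 1))*G(-2, -6) = (-54 + 0)*(8 + (-6)²) = -54*(8 + 36) = -54*44 = -2376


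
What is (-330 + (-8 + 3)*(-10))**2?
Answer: 78400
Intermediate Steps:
(-330 + (-8 + 3)*(-10))**2 = (-330 - 5*(-10))**2 = (-330 + 50)**2 = (-280)**2 = 78400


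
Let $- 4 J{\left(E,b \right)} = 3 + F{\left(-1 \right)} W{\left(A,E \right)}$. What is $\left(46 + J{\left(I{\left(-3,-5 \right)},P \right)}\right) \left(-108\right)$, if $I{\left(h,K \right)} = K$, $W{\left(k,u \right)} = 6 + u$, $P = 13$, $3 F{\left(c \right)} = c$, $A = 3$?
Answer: $-4896$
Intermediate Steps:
$F{\left(c \right)} = \frac{c}{3}$
$J{\left(E,b \right)} = - \frac{1}{4} + \frac{E}{12}$ ($J{\left(E,b \right)} = - \frac{3 + \frac{1}{3} \left(-1\right) \left(6 + E\right)}{4} = - \frac{3 - \frac{6 + E}{3}}{4} = - \frac{3 - \left(2 + \frac{E}{3}\right)}{4} = - \frac{1 - \frac{E}{3}}{4} = - \frac{1}{4} + \frac{E}{12}$)
$\left(46 + J{\left(I{\left(-3,-5 \right)},P \right)}\right) \left(-108\right) = \left(46 + \left(- \frac{1}{4} + \frac{1}{12} \left(-5\right)\right)\right) \left(-108\right) = \left(46 - \frac{2}{3}\right) \left(-108\right) = \frac{136}{3} \left(-108\right) = -4896$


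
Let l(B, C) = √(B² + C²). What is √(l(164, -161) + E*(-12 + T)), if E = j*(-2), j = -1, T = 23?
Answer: √(22 + √52817) ≈ 15.869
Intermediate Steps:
E = 2 (E = -1*(-2) = 2)
√(l(164, -161) + E*(-12 + T)) = √(√(164² + (-161)²) + 2*(-12 + 23)) = √(√(26896 + 25921) + 2*11) = √(√52817 + 22) = √(22 + √52817)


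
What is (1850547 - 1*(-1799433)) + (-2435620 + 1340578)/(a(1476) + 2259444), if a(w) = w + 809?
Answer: 8255264520378/2261729 ≈ 3.6500e+6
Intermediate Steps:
a(w) = 809 + w
(1850547 - 1*(-1799433)) + (-2435620 + 1340578)/(a(1476) + 2259444) = (1850547 - 1*(-1799433)) + (-2435620 + 1340578)/((809 + 1476) + 2259444) = (1850547 + 1799433) - 1095042/(2285 + 2259444) = 3649980 - 1095042/2261729 = 8255264520378/2261729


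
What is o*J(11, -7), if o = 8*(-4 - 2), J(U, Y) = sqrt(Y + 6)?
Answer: -48*I ≈ -48.0*I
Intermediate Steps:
J(U, Y) = sqrt(6 + Y)
o = -48 (o = 8*(-6) = -48)
o*J(11, -7) = -48*sqrt(6 - 7) = -48*I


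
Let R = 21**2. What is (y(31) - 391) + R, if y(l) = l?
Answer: 81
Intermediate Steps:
R = 441
(y(31) - 391) + R = (31 - 391) + 441 = -360 + 441 = 81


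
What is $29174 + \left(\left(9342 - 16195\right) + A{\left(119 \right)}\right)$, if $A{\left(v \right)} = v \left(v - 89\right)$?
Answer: $25891$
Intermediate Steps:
$A{\left(v \right)} = v \left(-89 + v\right)$
$29174 + \left(\left(9342 - 16195\right) + A{\left(119 \right)}\right) = 29174 + \left(\left(9342 - 16195\right) + 119 \left(-89 + 119\right)\right) = 29174 + \left(-6853 + 119 \cdot 30\right) = 29174 + \left(-6853 + 3570\right) = 29174 - 3283 = 25891$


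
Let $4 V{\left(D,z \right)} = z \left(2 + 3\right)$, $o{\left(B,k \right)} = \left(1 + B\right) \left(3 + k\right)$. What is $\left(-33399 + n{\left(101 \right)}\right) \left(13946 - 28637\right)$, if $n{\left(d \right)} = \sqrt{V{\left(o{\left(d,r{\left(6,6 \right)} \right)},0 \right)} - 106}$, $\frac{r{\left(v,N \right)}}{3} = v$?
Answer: $490664709 - 14691 i \sqrt{106} \approx 4.9066 \cdot 10^{8} - 1.5125 \cdot 10^{5} i$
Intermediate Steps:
$r{\left(v,N \right)} = 3 v$
$V{\left(D,z \right)} = \frac{5 z}{4}$ ($V{\left(D,z \right)} = \frac{z \left(2 + 3\right)}{4} = \frac{z 5}{4} = \frac{5 z}{4}$)
$n{\left(d \right)} = i \sqrt{106}$ ($n{\left(d \right)} = \sqrt{\frac{5}{4} \cdot 0 - 106} = \sqrt{0 - 106} = \sqrt{-106} = i \sqrt{106}$)
$\left(-33399 + n{\left(101 \right)}\right) \left(13946 - 28637\right) = \left(-33399 + i \sqrt{106}\right) \left(13946 - 28637\right) = \left(-33399 + i \sqrt{106}\right) \left(-14691\right) = 490664709 - 14691 i \sqrt{106}$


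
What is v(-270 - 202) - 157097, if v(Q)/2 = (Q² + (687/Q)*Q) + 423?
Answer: 290691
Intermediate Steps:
v(Q) = 2220 + 2*Q² (v(Q) = 2*((Q² + (687/Q)*Q) + 423) = 2*((Q² + 687) + 423) = 2*((687 + Q²) + 423) = 2*(1110 + Q²) = 2220 + 2*Q²)
v(-270 - 202) - 157097 = (2220 + 2*(-270 - 202)²) - 157097 = (2220 + 2*(-472)²) - 157097 = (2220 + 2*222784) - 157097 = (2220 + 445568) - 157097 = 447788 - 157097 = 290691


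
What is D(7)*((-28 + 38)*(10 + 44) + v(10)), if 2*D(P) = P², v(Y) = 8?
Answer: 13426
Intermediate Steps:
D(P) = P²/2
D(7)*((-28 + 38)*(10 + 44) + v(10)) = ((½)*7²)*((-28 + 38)*(10 + 44) + 8) = ((½)*49)*(10*54 + 8) = 49*(540 + 8)/2 = (49/2)*548 = 13426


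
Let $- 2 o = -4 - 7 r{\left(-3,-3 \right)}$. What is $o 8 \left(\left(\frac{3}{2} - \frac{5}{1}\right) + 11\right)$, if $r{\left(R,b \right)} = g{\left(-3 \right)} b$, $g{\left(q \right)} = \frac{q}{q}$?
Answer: $-510$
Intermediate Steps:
$g{\left(q \right)} = 1$
$r{\left(R,b \right)} = b$ ($r{\left(R,b \right)} = 1 b = b$)
$o = - \frac{17}{2}$ ($o = - \frac{-4 - -21}{2} = - \frac{-4 + 21}{2} = \left(- \frac{1}{2}\right) 17 = - \frac{17}{2} \approx -8.5$)
$o 8 \left(\left(\frac{3}{2} - \frac{5}{1}\right) + 11\right) = - \frac{17 \cdot 8 \left(\left(\frac{3}{2} - \frac{5}{1}\right) + 11\right)}{2} = - \frac{17 \cdot 8 \left(\left(3 \cdot \frac{1}{2} - 5\right) + 11\right)}{2} = - \frac{17 \cdot 8 \left(\left(\frac{3}{2} - 5\right) + 11\right)}{2} = - \frac{17 \cdot 8 \left(- \frac{7}{2} + 11\right)}{2} = - \frac{17 \cdot 8 \cdot \frac{15}{2}}{2} = \left(- \frac{17}{2}\right) 60 = -510$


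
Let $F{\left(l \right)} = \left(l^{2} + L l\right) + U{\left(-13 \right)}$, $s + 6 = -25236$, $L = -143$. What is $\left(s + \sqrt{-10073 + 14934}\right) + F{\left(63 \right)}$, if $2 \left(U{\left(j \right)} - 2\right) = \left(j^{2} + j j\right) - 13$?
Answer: $- \frac{60235}{2} + \sqrt{4861} \approx -30048.0$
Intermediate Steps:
$s = -25242$ ($s = -6 - 25236 = -25242$)
$U{\left(j \right)} = - \frac{9}{2} + j^{2}$ ($U{\left(j \right)} = 2 + \frac{\left(j^{2} + j j\right) - 13}{2} = 2 + \frac{\left(j^{2} + j^{2}\right) - 13}{2} = 2 + \frac{2 j^{2} - 13}{2} = 2 + \frac{-13 + 2 j^{2}}{2} = 2 + \left(- \frac{13}{2} + j^{2}\right) = - \frac{9}{2} + j^{2}$)
$F{\left(l \right)} = \frac{329}{2} + l^{2} - 143 l$ ($F{\left(l \right)} = \left(l^{2} - 143 l\right) - \left(\frac{9}{2} - \left(-13\right)^{2}\right) = \left(l^{2} - 143 l\right) + \left(- \frac{9}{2} + 169\right) = \left(l^{2} - 143 l\right) + \frac{329}{2} = \frac{329}{2} + l^{2} - 143 l$)
$\left(s + \sqrt{-10073 + 14934}\right) + F{\left(63 \right)} = \left(-25242 + \sqrt{-10073 + 14934}\right) + \left(\frac{329}{2} + 63^{2} - 9009\right) = \left(-25242 + \sqrt{4861}\right) + \left(\frac{329}{2} + 3969 - 9009\right) = \left(-25242 + \sqrt{4861}\right) - \frac{9751}{2} = - \frac{60235}{2} + \sqrt{4861}$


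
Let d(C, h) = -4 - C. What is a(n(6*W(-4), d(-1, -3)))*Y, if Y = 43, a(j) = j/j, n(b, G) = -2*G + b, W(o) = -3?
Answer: 43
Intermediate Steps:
n(b, G) = b - 2*G
a(j) = 1
a(n(6*W(-4), d(-1, -3)))*Y = 1*43 = 43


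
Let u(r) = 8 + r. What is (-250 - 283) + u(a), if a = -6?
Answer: -531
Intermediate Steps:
(-250 - 283) + u(a) = (-250 - 283) + (8 - 6) = -533 + 2 = -531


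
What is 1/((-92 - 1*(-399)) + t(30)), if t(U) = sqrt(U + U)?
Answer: 307/94189 - 2*sqrt(15)/94189 ≈ 0.0031772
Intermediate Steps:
t(U) = sqrt(2)*sqrt(U) (t(U) = sqrt(2*U) = sqrt(2)*sqrt(U))
1/((-92 - 1*(-399)) + t(30)) = 1/((-92 - 1*(-399)) + sqrt(2)*sqrt(30)) = 1/((-92 + 399) + 2*sqrt(15)) = 1/(307 + 2*sqrt(15))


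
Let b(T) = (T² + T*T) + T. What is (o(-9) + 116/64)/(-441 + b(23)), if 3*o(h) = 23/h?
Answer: 83/55296 ≈ 0.0015010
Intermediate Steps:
o(h) = 23/(3*h) (o(h) = (23/h)/3 = 23/(3*h))
b(T) = T + 2*T² (b(T) = (T² + T²) + T = 2*T² + T = T + 2*T²)
(o(-9) + 116/64)/(-441 + b(23)) = ((23/3)/(-9) + 116/64)/(-441 + 23*(1 + 2*23)) = ((23/3)*(-⅑) + 116*(1/64))/(-441 + 23*(1 + 46)) = (-23/27 + 29/16)/(-441 + 23*47) = 415/(432*(-441 + 1081)) = (415/432)/640 = (415/432)*(1/640) = 83/55296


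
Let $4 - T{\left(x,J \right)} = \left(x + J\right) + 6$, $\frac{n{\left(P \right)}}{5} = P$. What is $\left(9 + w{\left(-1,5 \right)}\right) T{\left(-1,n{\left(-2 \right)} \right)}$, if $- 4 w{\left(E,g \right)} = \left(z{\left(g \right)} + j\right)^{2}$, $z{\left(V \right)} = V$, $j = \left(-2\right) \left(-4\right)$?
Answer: $- \frac{1197}{4} \approx -299.25$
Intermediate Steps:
$j = 8$
$n{\left(P \right)} = 5 P$
$T{\left(x,J \right)} = -2 - J - x$ ($T{\left(x,J \right)} = 4 - \left(\left(x + J\right) + 6\right) = 4 - \left(\left(J + x\right) + 6\right) = 4 - \left(6 + J + x\right) = -2 - J - x$)
$w{\left(E,g \right)} = - \frac{\left(8 + g\right)^{2}}{4}$ ($w{\left(E,g \right)} = - \frac{\left(g + 8\right)^{2}}{4} = - \frac{\left(8 + g\right)^{2}}{4}$)
$\left(9 + w{\left(-1,5 \right)}\right) T{\left(-1,n{\left(-2 \right)} \right)} = \left(9 - \frac{\left(8 + 5\right)^{2}}{4}\right) \left(-2 - 5 \left(-2\right) - -1\right) = \left(9 - \frac{13^{2}}{4}\right) \left(-2 - -10 + 1\right) = \left(9 - \frac{169}{4}\right) \left(-2 + 10 + 1\right) = \left(9 - \frac{169}{4}\right) 9 = \left(- \frac{133}{4}\right) 9 = - \frac{1197}{4}$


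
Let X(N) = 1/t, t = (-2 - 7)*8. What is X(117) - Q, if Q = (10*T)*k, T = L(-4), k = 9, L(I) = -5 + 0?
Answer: 32399/72 ≈ 449.99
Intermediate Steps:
L(I) = -5
T = -5
t = -72 (t = -9*8 = -72)
X(N) = -1/72 (X(N) = 1/(-72) = -1/72)
Q = -450 (Q = (10*(-5))*9 = -50*9 = -450)
X(117) - Q = -1/72 - 1*(-450) = -1/72 + 450 = 32399/72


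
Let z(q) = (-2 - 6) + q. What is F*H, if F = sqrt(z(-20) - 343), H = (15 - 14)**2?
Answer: I*sqrt(371) ≈ 19.261*I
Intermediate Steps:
z(q) = -8 + q
H = 1 (H = 1**2 = 1)
F = I*sqrt(371) (F = sqrt((-8 - 20) - 343) = sqrt(-28 - 343) = sqrt(-371) = I*sqrt(371) ≈ 19.261*I)
F*H = (I*sqrt(371))*1 = I*sqrt(371)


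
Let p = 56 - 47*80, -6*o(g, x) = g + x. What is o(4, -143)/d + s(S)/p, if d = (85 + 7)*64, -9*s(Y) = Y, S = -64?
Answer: 98863/49070592 ≈ 0.0020147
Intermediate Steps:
o(g, x) = -g/6 - x/6 (o(g, x) = -(g + x)/6 = -g/6 - x/6)
s(Y) = -Y/9
p = -3704 (p = 56 - 3760 = -3704)
d = 5888 (d = 92*64 = 5888)
o(4, -143)/d + s(S)/p = (-⅙*4 - ⅙*(-143))/5888 - ⅑*(-64)/(-3704) = (-⅔ + 143/6)*(1/5888) + (64/9)*(-1/3704) = (139/6)*(1/5888) - 8/4167 = 139/35328 - 8/4167 = 98863/49070592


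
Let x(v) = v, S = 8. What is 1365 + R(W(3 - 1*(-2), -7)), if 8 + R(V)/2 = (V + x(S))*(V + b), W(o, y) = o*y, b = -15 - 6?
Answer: 4373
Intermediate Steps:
b = -21
R(V) = -16 + 2*(-21 + V)*(8 + V) (R(V) = -16 + 2*((V + 8)*(V - 21)) = -16 + 2*((8 + V)*(-21 + V)) = -16 + 2*((-21 + V)*(8 + V)) = -16 + 2*(-21 + V)*(8 + V))
1365 + R(W(3 - 1*(-2), -7)) = 1365 + (-352 - 26*(3 - 1*(-2))*(-7) + 2*((3 - 1*(-2))*(-7))²) = 1365 + (-352 - 26*(3 + 2)*(-7) + 2*((3 + 2)*(-7))²) = 1365 + (-352 - 130*(-7) + 2*(5*(-7))²) = 1365 + (-352 - 26*(-35) + 2*(-35)²) = 1365 + (-352 + 910 + 2*1225) = 1365 + (-352 + 910 + 2450) = 1365 + 3008 = 4373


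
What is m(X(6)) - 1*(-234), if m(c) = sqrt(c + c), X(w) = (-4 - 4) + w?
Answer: 234 + 2*I ≈ 234.0 + 2.0*I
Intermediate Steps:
X(w) = -8 + w
m(c) = sqrt(2)*sqrt(c) (m(c) = sqrt(2*c) = sqrt(2)*sqrt(c))
m(X(6)) - 1*(-234) = sqrt(2)*sqrt(-8 + 6) - 1*(-234) = sqrt(2)*sqrt(-2) + 234 = sqrt(2)*(I*sqrt(2)) + 234 = 2*I + 234 = 234 + 2*I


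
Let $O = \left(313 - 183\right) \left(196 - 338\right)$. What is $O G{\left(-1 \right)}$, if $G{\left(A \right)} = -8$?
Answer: $147680$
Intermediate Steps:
$O = -18460$ ($O = 130 \left(-142\right) = -18460$)
$O G{\left(-1 \right)} = \left(-18460\right) \left(-8\right) = 147680$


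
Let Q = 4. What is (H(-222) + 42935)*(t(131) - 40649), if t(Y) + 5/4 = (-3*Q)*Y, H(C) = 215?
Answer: -3643780175/2 ≈ -1.8219e+9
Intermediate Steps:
t(Y) = -5/4 - 12*Y (t(Y) = -5/4 + (-3*4)*Y = -5/4 - 12*Y)
(H(-222) + 42935)*(t(131) - 40649) = (215 + 42935)*((-5/4 - 12*131) - 40649) = 43150*((-5/4 - 1572) - 40649) = 43150*(-6293/4 - 40649) = 43150*(-168889/4) = -3643780175/2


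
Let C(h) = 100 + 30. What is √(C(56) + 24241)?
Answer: √24371 ≈ 156.11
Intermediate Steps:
C(h) = 130
√(C(56) + 24241) = √(130 + 24241) = √24371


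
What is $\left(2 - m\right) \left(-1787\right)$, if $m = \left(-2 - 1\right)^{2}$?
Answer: $12509$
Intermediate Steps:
$m = 9$ ($m = \left(-3\right)^{2} = 9$)
$\left(2 - m\right) \left(-1787\right) = \left(2 - 9\right) \left(-1787\right) = \left(-7\right) \left(-1787\right) = 12509$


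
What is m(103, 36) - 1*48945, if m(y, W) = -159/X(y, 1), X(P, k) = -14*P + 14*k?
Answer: -23297767/476 ≈ -48945.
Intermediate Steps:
m(y, W) = -159/(14 - 14*y) (m(y, W) = -159/(-14*y + 14*1) = -159/(-14*y + 14) = -159/(14 - 14*y))
m(103, 36) - 1*48945 = 159/(14*(-1 + 103)) - 1*48945 = (159/14)/102 - 48945 = (159/14)*(1/102) - 48945 = 53/476 - 48945 = -23297767/476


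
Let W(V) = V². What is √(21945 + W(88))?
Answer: √29689 ≈ 172.30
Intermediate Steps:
√(21945 + W(88)) = √(21945 + 88²) = √(21945 + 7744) = √29689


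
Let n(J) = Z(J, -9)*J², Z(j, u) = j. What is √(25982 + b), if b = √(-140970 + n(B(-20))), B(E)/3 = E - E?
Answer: √(25982 + I*√140970) ≈ 161.19 + 1.165*I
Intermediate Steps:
B(E) = 0 (B(E) = 3*(E - E) = 3*0 = 0)
n(J) = J³ (n(J) = J*J² = J³)
b = I*√140970 (b = √(-140970 + 0³) = √(-140970 + 0) = √(-140970) = I*√140970 ≈ 375.46*I)
√(25982 + b) = √(25982 + I*√140970)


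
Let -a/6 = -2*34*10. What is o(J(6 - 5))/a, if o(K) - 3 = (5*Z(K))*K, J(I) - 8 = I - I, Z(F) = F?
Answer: 19/240 ≈ 0.079167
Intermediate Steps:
J(I) = 8 (J(I) = 8 + (I - I) = 8 + 0 = 8)
o(K) = 3 + 5*K² (o(K) = 3 + (5*K)*K = 3 + 5*K²)
a = 4080 (a = -6*(-2*34)*10 = -(-408)*10 = -6*(-680) = 4080)
o(J(6 - 5))/a = (3 + 5*8²)/4080 = (3 + 5*64)*(1/4080) = (3 + 320)*(1/4080) = 323*(1/4080) = 19/240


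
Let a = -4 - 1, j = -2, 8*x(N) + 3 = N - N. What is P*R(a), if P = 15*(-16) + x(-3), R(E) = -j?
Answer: -1923/4 ≈ -480.75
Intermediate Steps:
x(N) = -3/8 (x(N) = -3/8 + (N - N)/8 = -3/8 + (1/8)*0 = -3/8 + 0 = -3/8)
a = -5
R(E) = 2 (R(E) = -1*(-2) = 2)
P = -1923/8 (P = 15*(-16) - 3/8 = -240 - 3/8 = -1923/8 ≈ -240.38)
P*R(a) = -1923/8*2 = -1923/4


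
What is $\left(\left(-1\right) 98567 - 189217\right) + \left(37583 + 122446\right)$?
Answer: $-127755$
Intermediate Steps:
$\left(\left(-1\right) 98567 - 189217\right) + \left(37583 + 122446\right) = \left(-98567 - 189217\right) + 160029 = -287784 + 160029 = -127755$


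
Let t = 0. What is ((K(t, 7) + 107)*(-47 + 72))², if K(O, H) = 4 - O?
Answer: 7700625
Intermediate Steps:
((K(t, 7) + 107)*(-47 + 72))² = (((4 - 1*0) + 107)*(-47 + 72))² = (((4 + 0) + 107)*25)² = ((4 + 107)*25)² = (111*25)² = 2775² = 7700625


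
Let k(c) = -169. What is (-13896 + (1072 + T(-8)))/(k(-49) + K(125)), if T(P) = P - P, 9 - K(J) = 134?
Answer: 916/21 ≈ 43.619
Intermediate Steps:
K(J) = -125 (K(J) = 9 - 1*134 = 9 - 134 = -125)
T(P) = 0
(-13896 + (1072 + T(-8)))/(k(-49) + K(125)) = (-13896 + (1072 + 0))/(-169 - 125) = (-13896 + 1072)/(-294) = -12824*(-1/294) = 916/21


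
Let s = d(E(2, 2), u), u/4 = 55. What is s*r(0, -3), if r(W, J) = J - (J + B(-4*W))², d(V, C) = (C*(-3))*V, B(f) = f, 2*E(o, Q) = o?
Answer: 7920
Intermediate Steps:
E(o, Q) = o/2
u = 220 (u = 4*55 = 220)
d(V, C) = -3*C*V (d(V, C) = (-3*C)*V = -3*C*V)
r(W, J) = J - (J - 4*W)²
s = -660 (s = -3*220*(½)*2 = -3*220*1 = -660)
s*r(0, -3) = -660*(-3 - (-3 - 4*0)²) = -660*(-3 - (-3 + 0)²) = -660*(-3 - 1*(-3)²) = -660*(-3 - 1*9) = -660*(-3 - 9) = -660*(-12) = 7920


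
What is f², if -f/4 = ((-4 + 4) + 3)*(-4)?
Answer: 2304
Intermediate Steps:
f = 48 (f = -4*((-4 + 4) + 3)*(-4) = -4*(0 + 3)*(-4) = -12*(-4) = -4*(-12) = 48)
f² = 48² = 2304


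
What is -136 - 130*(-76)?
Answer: 9744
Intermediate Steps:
-136 - 130*(-76) = -136 + 9880 = 9744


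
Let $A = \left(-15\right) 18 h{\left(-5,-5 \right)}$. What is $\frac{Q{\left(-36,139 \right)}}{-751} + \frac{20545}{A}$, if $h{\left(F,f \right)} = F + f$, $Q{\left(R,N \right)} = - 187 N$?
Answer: $\frac{17122079}{405540} \approx 42.22$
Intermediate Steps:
$A = 2700$ ($A = \left(-15\right) 18 \left(-5 - 5\right) = \left(-270\right) \left(-10\right) = 2700$)
$\frac{Q{\left(-36,139 \right)}}{-751} + \frac{20545}{A} = \frac{\left(-187\right) 139}{-751} + \frac{20545}{2700} = \left(-25993\right) \left(- \frac{1}{751}\right) + 20545 \cdot \frac{1}{2700} = \frac{25993}{751} + \frac{4109}{540} = \frac{17122079}{405540}$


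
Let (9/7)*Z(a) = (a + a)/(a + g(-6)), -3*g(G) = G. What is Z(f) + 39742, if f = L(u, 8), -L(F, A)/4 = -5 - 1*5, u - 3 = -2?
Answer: 1073074/27 ≈ 39744.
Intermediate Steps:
u = 1 (u = 3 - 2 = 1)
L(F, A) = 40 (L(F, A) = -4*(-5 - 1*5) = -4*(-5 - 5) = -4*(-10) = 40)
f = 40
g(G) = -G/3
Z(a) = 14*a/(9*(2 + a)) (Z(a) = 7*((a + a)/(a - 1/3*(-6)))/9 = 7*((2*a)/(a + 2))/9 = 7*((2*a)/(2 + a))/9 = 7*(2*a/(2 + a))/9 = 14*a/(9*(2 + a)))
Z(f) + 39742 = (14/9)*40/(2 + 40) + 39742 = (14/9)*40/42 + 39742 = (14/9)*40*(1/42) + 39742 = 40/27 + 39742 = 1073074/27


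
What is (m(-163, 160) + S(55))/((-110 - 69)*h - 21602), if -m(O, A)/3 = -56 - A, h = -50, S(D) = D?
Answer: -703/12652 ≈ -0.055564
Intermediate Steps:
m(O, A) = 168 + 3*A (m(O, A) = -3*(-56 - A) = 168 + 3*A)
(m(-163, 160) + S(55))/((-110 - 69)*h - 21602) = ((168 + 3*160) + 55)/((-110 - 69)*(-50) - 21602) = ((168 + 480) + 55)/(-179*(-50) - 21602) = (648 + 55)/(8950 - 21602) = 703/(-12652) = 703*(-1/12652) = -703/12652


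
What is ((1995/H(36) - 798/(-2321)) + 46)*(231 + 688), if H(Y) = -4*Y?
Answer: 3326418833/111408 ≈ 29858.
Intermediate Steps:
((1995/H(36) - 798/(-2321)) + 46)*(231 + 688) = ((1995/((-4*36)) - 798/(-2321)) + 46)*(231 + 688) = ((1995/(-144) - 798*(-1/2321)) + 46)*919 = ((1995*(-1/144) + 798/2321) + 46)*919 = ((-665/48 + 798/2321) + 46)*919 = (-1505161/111408 + 46)*919 = (3619607/111408)*919 = 3326418833/111408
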